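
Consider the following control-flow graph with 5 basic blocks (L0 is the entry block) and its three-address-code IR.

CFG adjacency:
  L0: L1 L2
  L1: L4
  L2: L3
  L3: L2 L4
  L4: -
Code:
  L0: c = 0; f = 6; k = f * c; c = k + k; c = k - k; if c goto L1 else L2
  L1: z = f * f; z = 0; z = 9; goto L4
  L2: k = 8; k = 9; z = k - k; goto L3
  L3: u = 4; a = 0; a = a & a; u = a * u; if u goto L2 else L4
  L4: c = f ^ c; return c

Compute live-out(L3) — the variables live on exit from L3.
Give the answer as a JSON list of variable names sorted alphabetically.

Answer: ["c", "f"]

Derivation:
Block summaries:
  L0: {c,f,k} / ∅
  L1: {z} / {f}
  L2: {k,z} / ∅
  L3: {a,u} / ∅
  L4: {c} / {c,f}

Liveness:
  L0 li=∅ lo={c,f}
  L1 li={c,f} lo={c,f}
  L2 li={c,f} lo={c,f}
  L3 li={c,f} lo={c,f}
  L4 li={c,f} lo=∅

live-out(L3) = ["c", "f"]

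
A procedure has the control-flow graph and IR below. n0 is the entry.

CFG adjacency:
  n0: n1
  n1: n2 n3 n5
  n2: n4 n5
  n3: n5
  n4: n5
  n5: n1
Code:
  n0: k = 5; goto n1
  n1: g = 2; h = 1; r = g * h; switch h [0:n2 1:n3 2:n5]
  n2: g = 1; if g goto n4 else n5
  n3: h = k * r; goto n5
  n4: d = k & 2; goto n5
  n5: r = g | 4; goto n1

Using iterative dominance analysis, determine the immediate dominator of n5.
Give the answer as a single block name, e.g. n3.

Answer: n1

Derivation:
idom tree: n1←n0 n2←n1 n3←n1 n4←n2 n5←n1
Dom∩ at merges:
  n1: preds {n0,n5}: {n0} ∩ {n0,n1,n5} = {n0}; idom=n0
  n5: preds {n1,n2,n3,n4}: {n0,n1} ∩ {n0,n1,n2} ∩ {n0,n1,n3} ∩ {n0,n1,n2,n4} = {n0,n1}; idom=n1

idom(n5) = n1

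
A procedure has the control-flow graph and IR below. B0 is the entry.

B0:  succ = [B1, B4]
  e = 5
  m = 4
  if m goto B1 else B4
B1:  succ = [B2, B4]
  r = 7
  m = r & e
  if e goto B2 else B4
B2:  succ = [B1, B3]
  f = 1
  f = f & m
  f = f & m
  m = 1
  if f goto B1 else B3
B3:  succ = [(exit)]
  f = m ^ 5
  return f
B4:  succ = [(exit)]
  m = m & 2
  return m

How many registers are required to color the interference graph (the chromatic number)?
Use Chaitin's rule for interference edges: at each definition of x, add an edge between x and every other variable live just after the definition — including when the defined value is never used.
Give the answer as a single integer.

Answer: 3

Derivation:
Per-block:
  B0: def={e,m} ue=∅
  B1: def={m,r} ue={e}
  B2: def={f,m} ue={m}
  B3: def={f} ue={m}
  B4: def={m} ue={m}

Live sets:
  B0: in=∅ out={e,m}
  B1: in={e} out={e,m}
  B2: in={e,m} out={e,m}
  B3: in={m} out=∅
  B4: in={m} out=∅

Interference:
  e↔{f,m,r}
  f↔{e,m}
  m↔{e,f}
  r↔{e}

Chromatic number:
  clique {e,f,m} ⇒ need ≥ 3
  3-colouring: R0={e}  R1={f,r}  R2={m}
  χ = 3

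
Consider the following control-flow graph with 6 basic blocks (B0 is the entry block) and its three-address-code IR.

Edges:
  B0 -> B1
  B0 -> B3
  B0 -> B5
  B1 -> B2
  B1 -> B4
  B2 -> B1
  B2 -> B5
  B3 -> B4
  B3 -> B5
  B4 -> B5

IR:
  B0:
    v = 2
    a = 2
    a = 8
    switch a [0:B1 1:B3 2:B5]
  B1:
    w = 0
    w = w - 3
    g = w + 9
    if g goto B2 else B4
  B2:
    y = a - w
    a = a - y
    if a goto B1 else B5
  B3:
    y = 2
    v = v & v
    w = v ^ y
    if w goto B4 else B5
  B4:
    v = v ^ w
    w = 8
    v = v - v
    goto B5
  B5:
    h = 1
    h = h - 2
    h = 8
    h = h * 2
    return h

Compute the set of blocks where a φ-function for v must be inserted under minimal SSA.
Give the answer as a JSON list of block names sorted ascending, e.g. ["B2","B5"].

idom tree: B1←B0 B2←B1 B3←B0 B4←B0 B5←B0
Join-block Dom:
  B1: preds {B0,B2}: {B0} ∩ {B0,B1,B2} = {B0}; idom=B0
  B4: preds {B1,B3}: {B0,B1} ∩ {B0,B3} = {B0}; idom=B0
  B5: preds {B0,B2,B3,B4}: {B0} ∩ {B0,B1,B2} ∩ {B0,B3} ∩ {B0,B4} = {B0}; idom=B0

DF walk-up:
  B1←B0: walk · to B0
  B1←B2: walk B2→B1 to B0
  B4←B1: walk B1 to B0
  B4←B3: walk B3 to B0
  B5←B0: walk · to B0
  B5←B2: walk B2→B1 to B0
  B5←B3: walk B3 to B0
  B5←B4: walk B4 to B0
  B0 → ∅
  B1 → {B1,B4,B5}
  B2 → {B1,B5}
  B3 → {B4,B5}
  B4 → {B5}
  B5 → ∅

φ for v: defs {B0,B3,B4}
  DF⁺ = {B4,B5}

Answer: ["B4", "B5"]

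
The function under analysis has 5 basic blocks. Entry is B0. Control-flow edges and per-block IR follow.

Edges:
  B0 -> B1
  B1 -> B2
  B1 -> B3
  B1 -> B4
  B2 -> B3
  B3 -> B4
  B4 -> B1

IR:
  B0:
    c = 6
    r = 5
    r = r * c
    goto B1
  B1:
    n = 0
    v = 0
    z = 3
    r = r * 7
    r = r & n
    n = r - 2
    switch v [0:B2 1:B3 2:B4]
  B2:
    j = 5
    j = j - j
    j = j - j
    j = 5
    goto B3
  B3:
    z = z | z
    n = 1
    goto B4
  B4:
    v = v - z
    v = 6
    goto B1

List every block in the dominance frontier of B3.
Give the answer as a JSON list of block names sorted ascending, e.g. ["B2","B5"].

Answer: ["B4"]

Derivation:
idom tree: B1←B0 B2←B1 B3←B1 B4←B1
Dom at joins:
  B1: preds {B0,B4}: {B0} ∩ {B0,B1,B4} = {B0}; idom=B0
  B3: preds {B1,B2}: {B0,B1} ∩ {B0,B1,B2} = {B0,B1}; idom=B1
  B4: preds {B1,B3}: {B0,B1} ∩ {B0,B1,B3} = {B0,B1}; idom=B1

DF walk-up:
  join B1 pred B0: · stop@B0
  join B1 pred B4: B4→B1 stop@B0
  join B3 pred B1: · stop@B1
  join B3 pred B2: B2 stop@B1
  join B4 pred B1: · stop@B1
  join B4 pred B3: B3 stop@B1
  B0 → ∅
  B1 → {B1}
  B2 → {B3}
  B3 → {B4}
  B4 → {B1}

DF(B3) = ["B4"]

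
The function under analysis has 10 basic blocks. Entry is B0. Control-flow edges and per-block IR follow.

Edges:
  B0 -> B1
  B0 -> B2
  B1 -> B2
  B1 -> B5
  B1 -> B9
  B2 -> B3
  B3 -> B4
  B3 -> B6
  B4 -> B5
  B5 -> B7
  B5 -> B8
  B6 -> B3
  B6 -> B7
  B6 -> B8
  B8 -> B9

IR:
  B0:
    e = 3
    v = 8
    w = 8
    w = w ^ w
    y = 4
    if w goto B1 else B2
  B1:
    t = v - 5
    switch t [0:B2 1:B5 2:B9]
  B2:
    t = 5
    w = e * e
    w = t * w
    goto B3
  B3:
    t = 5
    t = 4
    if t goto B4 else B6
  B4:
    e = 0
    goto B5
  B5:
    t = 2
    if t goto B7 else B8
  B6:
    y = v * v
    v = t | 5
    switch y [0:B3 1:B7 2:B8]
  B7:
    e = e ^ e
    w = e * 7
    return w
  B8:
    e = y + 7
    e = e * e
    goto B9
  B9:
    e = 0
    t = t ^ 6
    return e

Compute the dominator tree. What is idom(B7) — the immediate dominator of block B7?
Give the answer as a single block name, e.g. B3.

Answer: B0

Working:
idom tree: B1←B0 B2←B0 B3←B2 B4←B3 B5←B0 B6←B3 B7←B0 B8←B0 B9←B0
Join-block Dom:
  B2: preds {B0,B1}: {B0} ∩ {B0,B1} = {B0}; idom=B0
  B3: preds {B2,B6}: {B0,B2} ∩ {B0,B2,B3,B6} = {B0,B2}; idom=B2
  B5: preds {B1,B4}: {B0,B1} ∩ {B0,B2,B3,B4} = {B0}; idom=B0
  B7: preds {B5,B6}: {B0,B5} ∩ {B0,B2,B3,B6} = {B0}; idom=B0
  B8: preds {B5,B6}: {B0,B5} ∩ {B0,B2,B3,B6} = {B0}; idom=B0
  B9: preds {B1,B8}: {B0,B1} ∩ {B0,B8} = {B0}; idom=B0

idom(B7) = B0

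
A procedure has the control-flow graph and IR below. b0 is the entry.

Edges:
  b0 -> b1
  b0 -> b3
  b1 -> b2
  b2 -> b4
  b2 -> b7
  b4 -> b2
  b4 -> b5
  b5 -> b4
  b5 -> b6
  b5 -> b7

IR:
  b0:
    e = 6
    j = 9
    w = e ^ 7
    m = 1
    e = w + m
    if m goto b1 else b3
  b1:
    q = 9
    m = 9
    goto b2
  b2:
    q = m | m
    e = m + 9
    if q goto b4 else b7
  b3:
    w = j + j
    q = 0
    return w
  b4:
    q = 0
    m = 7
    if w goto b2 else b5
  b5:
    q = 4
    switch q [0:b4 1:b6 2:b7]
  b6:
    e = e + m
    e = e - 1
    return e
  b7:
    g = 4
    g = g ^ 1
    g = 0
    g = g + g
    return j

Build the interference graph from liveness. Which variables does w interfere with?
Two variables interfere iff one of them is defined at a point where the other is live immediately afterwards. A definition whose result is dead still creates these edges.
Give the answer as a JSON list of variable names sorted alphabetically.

Answer: ["e", "j", "m", "q"]

Working:
def/use:
  b0: def={e,j,m,w} ue=∅
  b1: def={m,q} ue=∅
  b2: def={e,q} ue={m}
  b3: def={q,w} ue={j}
  b4: def={m,q} ue={w}
  b5: def={q} ue=∅
  b6: def={e} ue={e,m}
  b7: def={g} ue={j}

Backward fixpoint:
  live b0: ∅→{j,w}
  live b1: {j,w}→{j,m,w}
  live b2: {j,m,w}→{e,j,w}
  live b3: {j}→∅
  live b4: {e,j,w}→{e,j,m,w}
  live b5: {e,j,m,w}→{e,j,m,w}
  live b6: {e,m}→∅
  live b7: {j}→∅

Interfere edges:
  e — {j,m,q,w}
  g — {j}
  j — {e,g,m,q,w}
  m — {e,j,q,w}
  q — {e,j,m,w}
  w — {e,j,m,q}

N(w) = ["e", "j", "m", "q"]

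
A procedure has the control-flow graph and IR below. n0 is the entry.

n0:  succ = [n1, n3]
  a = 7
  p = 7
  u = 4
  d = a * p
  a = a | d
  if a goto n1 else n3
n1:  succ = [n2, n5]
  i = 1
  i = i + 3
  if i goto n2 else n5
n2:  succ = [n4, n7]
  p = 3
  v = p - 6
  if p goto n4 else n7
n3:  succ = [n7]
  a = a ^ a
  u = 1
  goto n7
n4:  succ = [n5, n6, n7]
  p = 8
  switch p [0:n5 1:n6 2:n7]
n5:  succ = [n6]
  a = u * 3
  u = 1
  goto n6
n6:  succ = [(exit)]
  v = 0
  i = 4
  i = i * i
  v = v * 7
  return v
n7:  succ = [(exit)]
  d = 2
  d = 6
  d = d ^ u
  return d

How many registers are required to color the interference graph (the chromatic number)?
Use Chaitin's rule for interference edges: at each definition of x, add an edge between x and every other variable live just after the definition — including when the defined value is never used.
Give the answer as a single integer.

def/use:
  n0: def={a,d,p,u} ue=∅
  n1: def={i} ue=∅
  n2: def={p,v} ue=∅
  n3: def={a,u} ue={a}
  n4: def={p} ue=∅
  n5: def={a,u} ue={u}
  n6: def={i,v} ue=∅
  n7: def={d} ue={u}

Backward fixpoint:
  live n0: ∅→{a,u}
  live n1: {u}→{u}
  live n2: {u}→{u}
  live n3: {a}→{u}
  live n4: {u}→{u}
  live n5: {u}→∅
  live n6: ∅→∅
  live n7: {u}→∅

Interfere edges:
  a — {d,p,u}
  d — {a,u}
  i — {u,v}
  p — {a,u,v}
  u — {a,d,i,p,v}
  v — {i,p,u}

Chromatic number:
  lower bound: {a,d,u} mutually conflict ⇒ χ ≥ 3
  3-colouring: R0={u}  R1={a,v}  R2={d,i,p}
  χ = 3

Answer: 3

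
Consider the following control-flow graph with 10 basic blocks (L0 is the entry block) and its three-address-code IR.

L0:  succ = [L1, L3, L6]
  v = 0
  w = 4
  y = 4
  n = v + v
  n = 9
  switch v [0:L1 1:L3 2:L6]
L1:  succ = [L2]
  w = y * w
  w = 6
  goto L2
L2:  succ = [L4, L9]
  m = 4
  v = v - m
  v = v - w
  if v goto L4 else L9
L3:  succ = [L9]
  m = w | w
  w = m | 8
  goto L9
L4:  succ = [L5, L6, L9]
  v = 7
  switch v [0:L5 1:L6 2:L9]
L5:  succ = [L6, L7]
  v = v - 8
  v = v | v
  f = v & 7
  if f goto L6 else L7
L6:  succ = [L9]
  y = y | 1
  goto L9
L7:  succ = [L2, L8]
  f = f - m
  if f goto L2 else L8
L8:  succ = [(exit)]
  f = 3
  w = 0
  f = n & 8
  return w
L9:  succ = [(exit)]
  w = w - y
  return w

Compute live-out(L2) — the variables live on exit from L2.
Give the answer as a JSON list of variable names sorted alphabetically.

Answer: ["m", "n", "w", "y"]

Derivation:
Block summaries:
  L0 def {n,v,w,y} use ∅
  L1 def {w} use {w,y}
  L2 def {m,v} use {v,w}
  L3 def {m,w} use {w}
  L4 def {v} use ∅
  L5 def {f,v} use {v}
  L6 def {y} use {y}
  L7 def {f} use {f,m}
  L8 def {f,w} use {n}
  L9 def {w} use {w,y}

Backward fixpoint:
  L0: in=∅ out={n,v,w,y}
  L1: in={n,v,w,y} out={n,v,w,y}
  L2: in={n,v,w,y} out={m,n,w,y}
  L3: in={w,y} out={w,y}
  L4: in={m,n,w,y} out={m,n,v,w,y}
  L5: in={m,n,v,w,y} out={f,m,n,v,w,y}
  L6: in={w,y} out={w,y}
  L7: in={f,m,n,v,w,y} out={n,v,w,y}
  L8: in={n} out=∅
  L9: in={w,y} out=∅

live-out(L2) = ["m", "n", "w", "y"]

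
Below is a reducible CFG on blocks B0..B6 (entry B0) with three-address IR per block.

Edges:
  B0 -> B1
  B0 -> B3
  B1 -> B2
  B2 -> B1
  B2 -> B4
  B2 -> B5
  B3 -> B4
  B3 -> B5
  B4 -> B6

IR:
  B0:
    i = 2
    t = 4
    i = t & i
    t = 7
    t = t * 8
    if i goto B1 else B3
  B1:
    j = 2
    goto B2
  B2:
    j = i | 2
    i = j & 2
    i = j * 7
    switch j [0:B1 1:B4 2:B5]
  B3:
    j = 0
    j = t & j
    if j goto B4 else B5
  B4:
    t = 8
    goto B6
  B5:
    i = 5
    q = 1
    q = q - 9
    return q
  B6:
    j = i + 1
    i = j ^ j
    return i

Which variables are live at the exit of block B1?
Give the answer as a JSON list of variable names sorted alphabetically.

Block summaries:
  B0: def={i,t} ue=∅
  B1: def={j} ue=∅
  B2: def={i,j} ue={i}
  B3: def={j} ue={t}
  B4: def={t} ue=∅
  B5: def={i,q} ue=∅
  B6: def={i,j} ue={i}

Live sets:
  B0 li=∅ lo={i,t}
  B1 li={i} lo={i}
  B2 li={i} lo={i}
  B3 li={i,t} lo={i}
  B4 li={i} lo={i}
  B5 li=∅ lo=∅
  B6 li={i} lo=∅

live-out(B1) = ["i"]

Answer: ["i"]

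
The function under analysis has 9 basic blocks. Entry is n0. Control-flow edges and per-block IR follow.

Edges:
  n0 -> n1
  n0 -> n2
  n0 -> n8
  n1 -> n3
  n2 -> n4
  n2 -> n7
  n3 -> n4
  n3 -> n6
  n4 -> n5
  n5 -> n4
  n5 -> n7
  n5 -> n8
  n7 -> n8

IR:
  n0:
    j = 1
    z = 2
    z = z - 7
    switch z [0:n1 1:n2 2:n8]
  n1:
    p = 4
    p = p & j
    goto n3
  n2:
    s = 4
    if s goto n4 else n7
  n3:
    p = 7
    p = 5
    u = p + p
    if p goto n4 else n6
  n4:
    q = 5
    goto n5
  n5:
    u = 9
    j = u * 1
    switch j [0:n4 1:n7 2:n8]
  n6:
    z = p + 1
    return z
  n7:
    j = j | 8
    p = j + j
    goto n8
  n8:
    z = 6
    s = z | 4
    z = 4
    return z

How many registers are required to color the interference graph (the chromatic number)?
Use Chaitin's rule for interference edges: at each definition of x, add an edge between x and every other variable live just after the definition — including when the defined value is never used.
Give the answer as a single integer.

Block summaries:
  n0: def={j,z} ue=∅
  n1: def={p} ue={j}
  n2: def={s} ue=∅
  n3: def={p,u} ue=∅
  n4: def={q} ue=∅
  n5: def={j,u} ue=∅
  n6: def={z} ue={p}
  n7: def={j,p} ue={j}
  n8: def={s,z} ue=∅

Live sets:
  n0: in=∅ out={j}
  n1: in={j} out=∅
  n2: in={j} out={j}
  n3: in=∅ out={p}
  n4: in=∅ out=∅
  n5: in=∅ out={j}
  n6: in={p} out=∅
  n7: in={j} out=∅
  n8: in=∅ out=∅

Conflict graph:
  j: {p,s,z}
  p: {j,u}
  q: ∅
  s: {j}
  u: {p}
  z: {j}

Chromatic number:
  clique {j,p} ⇒ need ≥ 2
  2-colouring: c0={j,q,u}  c1={p,s,z}
  χ = 2

Answer: 2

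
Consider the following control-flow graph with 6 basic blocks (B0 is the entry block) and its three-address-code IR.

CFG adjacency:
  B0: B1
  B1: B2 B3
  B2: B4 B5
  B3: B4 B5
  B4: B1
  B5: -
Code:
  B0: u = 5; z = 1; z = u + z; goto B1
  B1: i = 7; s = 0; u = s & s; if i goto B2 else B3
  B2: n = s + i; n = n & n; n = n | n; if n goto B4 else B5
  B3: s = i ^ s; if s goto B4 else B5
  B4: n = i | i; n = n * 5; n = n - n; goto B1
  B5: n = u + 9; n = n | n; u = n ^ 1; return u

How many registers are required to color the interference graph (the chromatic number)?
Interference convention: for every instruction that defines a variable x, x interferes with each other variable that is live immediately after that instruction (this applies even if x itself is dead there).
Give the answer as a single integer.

Block summaries:
  B0: def={u,z} ue=∅
  B1: def={i,s,u} ue=∅
  B2: def={n} ue={i,s}
  B3: def={s} ue={i,s}
  B4: def={n} ue={i}
  B5: def={n,u} ue={u}

Backward fixpoint:
  B0 li=∅ lo=∅
  B1 li=∅ lo={i,s,u}
  B2 li={i,s,u} lo={i,u}
  B3 li={i,s,u} lo={i,u}
  B4 li={i} lo=∅
  B5 li={u} lo=∅

Interference:
  i: {n,s,u}
  n: {i,u}
  s: {i,u}
  u: {i,n,s,z}
  z: {u}

Chromatic number:
  {i,n,u} pairwise interfere (3-clique) ⇒ χ ≥ 3
  assign i→R1 n→R2 s→R2 u→R0 z→R1 — no edge inside a register ⇒ χ ≤ 3
  χ = 3

Answer: 3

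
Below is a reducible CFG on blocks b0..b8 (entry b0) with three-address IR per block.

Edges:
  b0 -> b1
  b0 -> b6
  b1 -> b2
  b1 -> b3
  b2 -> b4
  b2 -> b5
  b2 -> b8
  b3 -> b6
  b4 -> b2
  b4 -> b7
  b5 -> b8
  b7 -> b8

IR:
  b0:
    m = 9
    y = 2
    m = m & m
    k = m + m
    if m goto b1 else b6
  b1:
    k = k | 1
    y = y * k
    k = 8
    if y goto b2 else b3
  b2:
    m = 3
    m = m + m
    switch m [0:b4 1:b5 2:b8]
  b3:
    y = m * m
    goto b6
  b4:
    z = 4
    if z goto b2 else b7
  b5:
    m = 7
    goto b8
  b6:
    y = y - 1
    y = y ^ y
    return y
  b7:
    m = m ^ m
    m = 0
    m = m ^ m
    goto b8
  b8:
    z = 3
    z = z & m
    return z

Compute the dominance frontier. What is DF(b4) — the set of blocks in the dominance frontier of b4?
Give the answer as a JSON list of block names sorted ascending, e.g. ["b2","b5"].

Answer: ["b2", "b8"]

Working:
idom tree: b1←b0 b2←b1 b3←b1 b4←b2 b5←b2 b6←b0 b7←b4 b8←b2
Join-block Dom:
  b2: preds {b1,b4}: {b0,b1} ∩ {b0,b1,b2,b4} = {b0,b1}; idom=b1
  b6: preds {b0,b3}: {b0} ∩ {b0,b1,b3} = {b0}; idom=b0
  b8: preds {b2,b5,b7}: {b0,b1,b2} ∩ {b0,b1,b2,b5} ∩ {b0,b1,b2,b4,b7} = {b0,b1,b2}; idom=b2

Frontier:
  b2←b1: walk · to b1
  b2←b4: walk b4→b2 to b1
  b6←b0: walk · to b0
  b6←b3: walk b3→b1 to b0
  b8←b2: walk · to b2
  b8←b5: walk b5 to b2
  b8←b7: walk b7→b4 to b2
  b0 → ∅
  b1 → {b6}
  b2 → {b2}
  b3 → {b6}
  b4 → {b2,b8}
  b5 → {b8}
  b6 → ∅
  b7 → {b8}
  b8 → ∅

DF(b4) = ["b2", "b8"]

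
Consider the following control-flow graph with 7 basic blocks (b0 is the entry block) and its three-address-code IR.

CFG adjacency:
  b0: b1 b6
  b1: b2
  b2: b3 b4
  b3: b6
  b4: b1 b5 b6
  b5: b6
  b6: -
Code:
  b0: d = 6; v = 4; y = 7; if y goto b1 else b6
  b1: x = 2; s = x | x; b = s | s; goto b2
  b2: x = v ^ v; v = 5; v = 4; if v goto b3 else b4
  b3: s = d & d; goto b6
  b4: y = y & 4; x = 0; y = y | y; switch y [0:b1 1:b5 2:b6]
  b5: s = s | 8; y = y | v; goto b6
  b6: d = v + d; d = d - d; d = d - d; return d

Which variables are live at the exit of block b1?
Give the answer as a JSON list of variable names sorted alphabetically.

def/use:
  b0: def={d,v,y} ue=∅
  b1: def={b,s,x} ue=∅
  b2: def={v,x} ue={v}
  b3: def={s} ue={d}
  b4: def={x,y} ue={y}
  b5: def={s,y} ue={s,v,y}
  b6: def={d} ue={d,v}

Backward fixpoint:
  b0 li=∅ lo={d,v,y}
  b1 li={d,v,y} lo={d,s,v,y}
  b2 li={d,s,v,y} lo={d,s,v,y}
  b3 li={d,v} lo={d,v}
  b4 li={d,s,v,y} lo={d,s,v,y}
  b5 li={d,s,v,y} lo={d,v}
  b6 li={d,v} lo=∅

live-out(b1) = ["d", "s", "v", "y"]

Answer: ["d", "s", "v", "y"]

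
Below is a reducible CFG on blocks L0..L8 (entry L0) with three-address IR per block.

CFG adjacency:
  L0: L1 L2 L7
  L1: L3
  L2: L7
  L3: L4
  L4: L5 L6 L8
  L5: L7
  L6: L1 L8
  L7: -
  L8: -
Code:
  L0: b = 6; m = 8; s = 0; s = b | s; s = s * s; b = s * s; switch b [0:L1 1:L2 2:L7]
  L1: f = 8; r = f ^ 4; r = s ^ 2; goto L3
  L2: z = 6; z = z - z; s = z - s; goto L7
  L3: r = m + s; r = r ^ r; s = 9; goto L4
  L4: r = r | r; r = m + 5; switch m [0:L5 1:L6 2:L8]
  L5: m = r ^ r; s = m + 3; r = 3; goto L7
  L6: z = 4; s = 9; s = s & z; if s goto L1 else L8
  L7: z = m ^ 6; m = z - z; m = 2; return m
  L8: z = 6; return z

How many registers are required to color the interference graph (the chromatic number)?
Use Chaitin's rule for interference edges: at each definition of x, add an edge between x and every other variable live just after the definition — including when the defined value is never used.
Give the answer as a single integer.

Answer: 3

Derivation:
def/use:
  L0: def={b,m,s} ue=∅
  L1: def={f,r} ue={s}
  L2: def={s,z} ue={s}
  L3: def={r,s} ue={m,s}
  L4: def={r} ue={m,r}
  L5: def={m,r,s} ue={r}
  L6: def={s,z} ue=∅
  L7: def={m,z} ue={m}
  L8: def={z} ue=∅

Liveness:
  L0: in=∅ out={m,s}
  L1: in={m,s} out={m,s}
  L2: in={m,s} out={m}
  L3: in={m,s} out={m,r}
  L4: in={m,r} out={m,r}
  L5: in={r} out={m}
  L6: in={m} out={m,s}
  L7: in={m} out=∅
  L8: in=∅ out=∅

Interfere edges:
  b: {m,s}
  f: {m,s}
  m: {b,f,r,s,z}
  r: {m,s}
  s: {b,f,m,r,z}
  z: {m,s}

Registers:
  lower bound: {b,m,s} mutually conflict ⇒ χ ≥ 3
  assign b→c2 f→c2 m→c0 r→c2 s→c1 z→c2 — no edge inside a register ⇒ χ ≤ 3
  χ = 3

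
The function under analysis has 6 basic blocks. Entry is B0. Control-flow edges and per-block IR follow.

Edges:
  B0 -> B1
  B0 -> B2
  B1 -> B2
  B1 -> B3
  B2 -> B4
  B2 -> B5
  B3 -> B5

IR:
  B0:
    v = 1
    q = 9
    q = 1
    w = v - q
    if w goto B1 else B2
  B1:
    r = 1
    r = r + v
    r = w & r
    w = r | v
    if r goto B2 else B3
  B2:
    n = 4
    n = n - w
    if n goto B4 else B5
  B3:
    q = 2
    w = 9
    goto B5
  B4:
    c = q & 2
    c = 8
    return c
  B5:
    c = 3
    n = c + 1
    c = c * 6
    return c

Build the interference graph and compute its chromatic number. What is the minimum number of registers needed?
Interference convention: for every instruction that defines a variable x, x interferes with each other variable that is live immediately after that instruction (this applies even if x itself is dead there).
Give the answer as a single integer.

Per-block:
  B0: {q,v,w} / ∅
  B1: {r,w} / {v,w}
  B2: {n} / {w}
  B3: {q,w} / ∅
  B4: {c} / {q}
  B5: {c,n} / ∅

Liveness:
  B0: in=∅ out={q,v,w}
  B1: in={q,v,w} out={q,w}
  B2: in={q,w} out={q}
  B3: in=∅ out=∅
  B4: in={q} out=∅
  B5: in=∅ out=∅

Interference:
  c — {n}
  n — {c,q,w}
  q — {n,r,v,w}
  r — {q,v,w}
  v — {q,r,w}
  w — {n,q,r,v}

Colouring:
  lower bound: {q,r,v,w} mutually conflict ⇒ χ ≥ 4
  4-colouring: r0={c,q}  r1={w}  r2={n,r}  r3={v}
  χ = 4

Answer: 4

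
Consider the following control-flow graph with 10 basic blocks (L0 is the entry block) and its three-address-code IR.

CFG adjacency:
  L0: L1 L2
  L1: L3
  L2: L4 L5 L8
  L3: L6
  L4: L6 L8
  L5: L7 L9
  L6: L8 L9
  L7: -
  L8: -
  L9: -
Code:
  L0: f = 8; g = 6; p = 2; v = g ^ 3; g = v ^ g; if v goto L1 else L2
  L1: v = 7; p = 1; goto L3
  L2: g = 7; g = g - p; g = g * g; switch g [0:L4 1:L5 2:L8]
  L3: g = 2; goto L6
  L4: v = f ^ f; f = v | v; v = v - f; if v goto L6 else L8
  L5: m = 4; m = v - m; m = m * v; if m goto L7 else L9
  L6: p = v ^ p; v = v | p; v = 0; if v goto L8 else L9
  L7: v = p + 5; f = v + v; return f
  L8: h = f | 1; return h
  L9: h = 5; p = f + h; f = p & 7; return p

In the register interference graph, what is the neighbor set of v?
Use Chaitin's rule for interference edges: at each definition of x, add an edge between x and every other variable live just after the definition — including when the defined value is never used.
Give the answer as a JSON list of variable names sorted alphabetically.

Answer: ["f", "g", "m", "p"]

Working:
Block summaries:
  L0 def {f,g,p,v} use ∅
  L1 def {p,v} use ∅
  L2 def {g} use {p}
  L3 def {g} use ∅
  L4 def {f,v} use {f}
  L5 def {m} use {v}
  L6 def {p,v} use {p,v}
  L7 def {f,v} use {p}
  L8 def {h} use {f}
  L9 def {f,h,p} use {f}

Backward fixpoint:
  L0 li=∅ lo={f,p,v}
  L1 li={f} lo={f,p,v}
  L2 li={f,p,v} lo={f,p,v}
  L3 li={f,p,v} lo={f,p,v}
  L4 li={f,p} lo={f,p,v}
  L5 li={f,p,v} lo={f,p}
  L6 li={f,p,v} lo={f}
  L7 li={p} lo=∅
  L8 li={f} lo=∅
  L9 li={f} lo=∅

Conflict graph:
  f↔{g,h,m,p,v}
  g↔{f,p,v}
  h↔{f}
  m↔{f,p,v}
  p↔{f,g,m,v}
  v↔{f,g,m,p}

N(v) = ["f", "g", "m", "p"]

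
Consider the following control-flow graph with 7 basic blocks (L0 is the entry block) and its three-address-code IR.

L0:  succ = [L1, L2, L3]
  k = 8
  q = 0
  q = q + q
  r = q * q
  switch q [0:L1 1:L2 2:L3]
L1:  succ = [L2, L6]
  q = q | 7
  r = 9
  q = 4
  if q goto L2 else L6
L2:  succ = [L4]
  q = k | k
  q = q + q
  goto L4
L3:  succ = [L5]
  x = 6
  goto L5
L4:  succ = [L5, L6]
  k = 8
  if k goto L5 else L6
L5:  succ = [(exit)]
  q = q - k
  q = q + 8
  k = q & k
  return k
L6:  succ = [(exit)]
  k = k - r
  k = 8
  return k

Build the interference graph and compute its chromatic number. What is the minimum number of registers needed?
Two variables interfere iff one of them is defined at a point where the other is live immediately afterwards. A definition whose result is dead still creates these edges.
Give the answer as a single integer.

Answer: 3

Working:
def/use:
  L0: {k,q,r} / ∅
  L1: {q,r} / {q}
  L2: {q} / {k}
  L3: {x} / ∅
  L4: {k} / ∅
  L5: {k,q} / {k,q}
  L6: {k} / {k,r}

Backward fixpoint:
  L0 li=∅ lo={k,q,r}
  L1 li={k,q} lo={k,r}
  L2 li={k,r} lo={q,r}
  L3 li={k,q} lo={k,q}
  L4 li={q,r} lo={k,q,r}
  L5 li={k,q} lo=∅
  L6 li={k,r} lo=∅

Interference:
  k: {q,r,x}
  q: {k,r,x}
  r: {k,q}
  x: {k,q}

Registers:
  lower bound: {k,q,r} mutually conflict ⇒ χ ≥ 3
  assign k→c0 q→c1 r→c2 x→c2 — no edge inside a register ⇒ χ ≤ 3
  χ = 3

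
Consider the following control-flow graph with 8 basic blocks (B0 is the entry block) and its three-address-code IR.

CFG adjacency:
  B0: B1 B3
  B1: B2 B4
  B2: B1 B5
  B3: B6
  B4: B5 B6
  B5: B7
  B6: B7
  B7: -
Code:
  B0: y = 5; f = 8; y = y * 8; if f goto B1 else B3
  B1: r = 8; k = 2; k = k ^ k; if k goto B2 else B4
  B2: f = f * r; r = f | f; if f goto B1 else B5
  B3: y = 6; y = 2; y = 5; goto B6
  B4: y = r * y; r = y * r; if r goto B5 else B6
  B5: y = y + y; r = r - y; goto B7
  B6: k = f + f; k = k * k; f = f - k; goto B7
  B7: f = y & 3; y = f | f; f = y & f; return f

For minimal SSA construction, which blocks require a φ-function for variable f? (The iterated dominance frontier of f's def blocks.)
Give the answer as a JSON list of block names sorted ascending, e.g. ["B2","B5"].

idom tree: B1←B0 B2←B1 B3←B0 B4←B1 B5←B1 B6←B0 B7←B0
Dom at joins:
  B1: preds {B0,B2}: {B0} ∩ {B0,B1,B2} = {B0}; idom=B0
  B5: preds {B2,B4}: {B0,B1,B2} ∩ {B0,B1,B4} = {B0,B1}; idom=B1
  B6: preds {B3,B4}: {B0,B3} ∩ {B0,B1,B4} = {B0}; idom=B0
  B7: preds {B5,B6}: {B0,B1,B5} ∩ {B0,B6} = {B0}; idom=B0

DF walk-up:
  B1←B0: walk · to B0
  B1←B2: walk B2→B1 to B0
  B5←B2: walk B2 to B1
  B5←B4: walk B4 to B1
  B6←B3: walk B3 to B0
  B6←B4: walk B4→B1 to B0
  B7←B5: walk B5→B1 to B0
  B7←B6: walk B6 to B0
  DF(B0)=∅
  DF(B1)={B1,B6,B7}
  DF(B2)={B1,B5}
  DF(B3)={B6}
  DF(B4)={B5,B6}
  DF(B5)={B7}
  DF(B6)={B7}
  DF(B7)=∅

φ for f: defs {B0,B2,B6,B7}
  DF⁺ = {B1,B5,B6,B7}

Answer: ["B1", "B5", "B6", "B7"]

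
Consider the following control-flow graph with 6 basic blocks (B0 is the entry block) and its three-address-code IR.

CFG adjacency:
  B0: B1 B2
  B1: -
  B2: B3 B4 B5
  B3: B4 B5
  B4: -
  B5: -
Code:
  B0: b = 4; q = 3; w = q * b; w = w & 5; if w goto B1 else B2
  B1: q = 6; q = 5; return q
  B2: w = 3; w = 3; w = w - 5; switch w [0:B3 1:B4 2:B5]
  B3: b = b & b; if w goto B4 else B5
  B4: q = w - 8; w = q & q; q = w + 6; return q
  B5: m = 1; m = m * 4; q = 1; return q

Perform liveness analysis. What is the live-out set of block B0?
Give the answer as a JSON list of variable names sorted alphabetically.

Answer: ["b"]

Derivation:
def/use:
  B0: def={b,q,w} ue=∅
  B1: def={q} ue=∅
  B2: def={w} ue=∅
  B3: def={b} ue={b,w}
  B4: def={q,w} ue={w}
  B5: def={m,q} ue=∅

Live sets:
  B0: in=∅ out={b}
  B1: in=∅ out=∅
  B2: in={b} out={b,w}
  B3: in={b,w} out={w}
  B4: in={w} out=∅
  B5: in=∅ out=∅

live-out(B0) = ["b"]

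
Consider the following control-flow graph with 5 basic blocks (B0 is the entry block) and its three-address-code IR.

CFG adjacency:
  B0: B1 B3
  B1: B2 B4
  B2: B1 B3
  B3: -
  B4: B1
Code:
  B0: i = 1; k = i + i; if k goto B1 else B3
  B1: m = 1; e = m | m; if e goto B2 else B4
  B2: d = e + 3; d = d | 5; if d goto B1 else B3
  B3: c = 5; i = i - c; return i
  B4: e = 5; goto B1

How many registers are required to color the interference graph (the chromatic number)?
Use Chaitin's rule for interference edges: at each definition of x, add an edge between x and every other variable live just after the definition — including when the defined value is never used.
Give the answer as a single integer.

def/use:
  B0: def={i,k} ue=∅
  B1: def={e,m} ue=∅
  B2: def={d} ue={e}
  B3: def={c,i} ue={i}
  B4: def={e} ue=∅

Live sets:
  live B0: ∅→{i}
  live B1: {i}→{e,i}
  live B2: {e,i}→{i}
  live B3: {i}→∅
  live B4: {i}→{i}

Interfere edges:
  c↔{i}
  d↔{i}
  e↔{i}
  i↔{c,d,e,k,m}
  k↔{i}
  m↔{i}

Chromatic number:
  clique {c,i} ⇒ need ≥ 2
  assign c→R1 d→R1 e→R1 i→R0 k→R1 m→R1 — no edge inside a register ⇒ χ ≤ 2
  χ = 2

Answer: 2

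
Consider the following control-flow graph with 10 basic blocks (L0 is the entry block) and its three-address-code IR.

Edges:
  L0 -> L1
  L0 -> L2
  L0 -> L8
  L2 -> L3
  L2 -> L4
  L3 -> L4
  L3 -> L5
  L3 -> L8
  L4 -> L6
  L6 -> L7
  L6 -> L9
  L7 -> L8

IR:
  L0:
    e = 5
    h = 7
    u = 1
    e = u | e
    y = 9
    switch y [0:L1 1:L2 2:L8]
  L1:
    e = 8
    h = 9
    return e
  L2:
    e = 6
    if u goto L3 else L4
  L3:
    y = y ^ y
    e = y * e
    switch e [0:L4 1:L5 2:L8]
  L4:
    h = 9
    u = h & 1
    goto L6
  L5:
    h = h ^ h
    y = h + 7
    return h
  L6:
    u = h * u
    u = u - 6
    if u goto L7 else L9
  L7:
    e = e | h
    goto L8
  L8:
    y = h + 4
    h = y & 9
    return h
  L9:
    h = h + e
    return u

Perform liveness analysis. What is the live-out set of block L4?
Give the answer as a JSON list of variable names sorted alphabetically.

Answer: ["e", "h", "u"]

Derivation:
def/use:
  L0 def {e,h,u,y} use ∅
  L1 def {e,h} use ∅
  L2 def {e} use {u}
  L3 def {e,y} use {e,y}
  L4 def {h,u} use ∅
  L5 def {h,y} use {h}
  L6 def {u} use {h,u}
  L7 def {e} use {e,h}
  L8 def {h,y} use {h}
  L9 def {h} use {e,h,u}

Liveness:
  live L0: ∅→{h,u,y}
  live L1: ∅→∅
  live L2: {h,u,y}→{e,h,y}
  live L3: {e,h,y}→{e,h}
  live L4: {e}→{e,h,u}
  live L5: {h}→∅
  live L6: {e,h,u}→{e,h,u}
  live L7: {e,h}→{h}
  live L8: {h}→∅
  live L9: {e,h,u}→∅

live-out(L4) = ["e", "h", "u"]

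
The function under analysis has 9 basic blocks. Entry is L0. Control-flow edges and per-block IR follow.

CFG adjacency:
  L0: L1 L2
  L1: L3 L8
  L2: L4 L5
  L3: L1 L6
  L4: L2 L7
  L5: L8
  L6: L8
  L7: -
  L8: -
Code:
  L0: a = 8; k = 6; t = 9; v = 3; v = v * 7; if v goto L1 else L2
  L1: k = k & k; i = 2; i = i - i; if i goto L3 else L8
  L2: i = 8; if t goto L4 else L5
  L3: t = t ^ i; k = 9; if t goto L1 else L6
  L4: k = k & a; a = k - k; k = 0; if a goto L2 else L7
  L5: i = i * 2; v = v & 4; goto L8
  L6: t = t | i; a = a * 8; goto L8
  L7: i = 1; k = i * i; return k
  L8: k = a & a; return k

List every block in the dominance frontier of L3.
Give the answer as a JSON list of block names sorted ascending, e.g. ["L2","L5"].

Answer: ["L1", "L8"]

Analysis:
idom tree: L1←L0 L2←L0 L3←L1 L4←L2 L5←L2 L6←L3 L7←L4 L8←L0
Dom∩ at merges:
  L1: preds {L0,L3}: {L0} ∩ {L0,L1,L3} = {L0}; idom=L0
  L2: preds {L0,L4}: {L0} ∩ {L0,L2,L4} = {L0}; idom=L0
  L8: preds {L1,L5,L6}: {L0,L1} ∩ {L0,L2,L5} ∩ {L0,L1,L3,L6} = {L0}; idom=L0

DF derivation:
  join L1 pred L0: · stop@L0
  join L1 pred L3: L3→L1 stop@L0
  join L2 pred L0: · stop@L0
  join L2 pred L4: L4→L2 stop@L0
  join L8 pred L1: L1 stop@L0
  join L8 pred L5: L5→L2 stop@L0
  join L8 pred L6: L6→L3→L1 stop@L0
  L0: DF=∅
  L1: DF={L1,L8}
  L2: DF={L2,L8}
  L3: DF={L1,L8}
  L4: DF={L2}
  L5: DF={L8}
  L6: DF={L8}
  L7: DF=∅
  L8: DF=∅

DF(L3) = ["L1", "L8"]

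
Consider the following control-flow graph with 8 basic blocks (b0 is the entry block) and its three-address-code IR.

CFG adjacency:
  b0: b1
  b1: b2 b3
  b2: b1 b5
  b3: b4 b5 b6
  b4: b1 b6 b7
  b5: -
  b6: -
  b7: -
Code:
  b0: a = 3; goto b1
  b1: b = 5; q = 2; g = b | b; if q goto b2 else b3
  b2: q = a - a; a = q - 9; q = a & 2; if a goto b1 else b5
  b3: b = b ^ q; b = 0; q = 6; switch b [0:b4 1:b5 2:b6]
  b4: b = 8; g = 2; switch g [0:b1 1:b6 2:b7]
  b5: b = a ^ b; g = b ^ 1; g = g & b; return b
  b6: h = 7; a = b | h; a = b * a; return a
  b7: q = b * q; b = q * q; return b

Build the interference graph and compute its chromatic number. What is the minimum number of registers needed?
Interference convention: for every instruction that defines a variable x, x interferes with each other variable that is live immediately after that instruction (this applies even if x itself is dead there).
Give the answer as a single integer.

def/use:
  b0: def={a} ue=∅
  b1: def={b,g,q} ue=∅
  b2: def={a,q} ue={a}
  b3: def={b,q} ue={b,q}
  b4: def={b,g} ue=∅
  b5: def={b,g} ue={a,b}
  b6: def={a,h} ue={b}
  b7: def={b,q} ue={b,q}

Backward fixpoint:
  b0 li=∅ lo={a}
  b1 li={a} lo={a,b,q}
  b2 li={a,b} lo={a,b}
  b3 li={a,b,q} lo={a,b,q}
  b4 li={a,q} lo={a,b,q}
  b5 li={a,b} lo=∅
  b6 li={b} lo=∅
  b7 li={b,q} lo=∅

Interfere edges:
  a↔{b,g,q}
  b↔{a,g,h,q}
  g↔{a,b,q}
  h↔{b}
  q↔{a,b,g}

Registers:
  {a,b,g,q} pairwise interfere (4-clique) ⇒ χ ≥ 4
  assign a→r1 b→r0 g→r2 h→r1 q→r3 — no edge inside a register ⇒ χ ≤ 4
  χ = 4

Answer: 4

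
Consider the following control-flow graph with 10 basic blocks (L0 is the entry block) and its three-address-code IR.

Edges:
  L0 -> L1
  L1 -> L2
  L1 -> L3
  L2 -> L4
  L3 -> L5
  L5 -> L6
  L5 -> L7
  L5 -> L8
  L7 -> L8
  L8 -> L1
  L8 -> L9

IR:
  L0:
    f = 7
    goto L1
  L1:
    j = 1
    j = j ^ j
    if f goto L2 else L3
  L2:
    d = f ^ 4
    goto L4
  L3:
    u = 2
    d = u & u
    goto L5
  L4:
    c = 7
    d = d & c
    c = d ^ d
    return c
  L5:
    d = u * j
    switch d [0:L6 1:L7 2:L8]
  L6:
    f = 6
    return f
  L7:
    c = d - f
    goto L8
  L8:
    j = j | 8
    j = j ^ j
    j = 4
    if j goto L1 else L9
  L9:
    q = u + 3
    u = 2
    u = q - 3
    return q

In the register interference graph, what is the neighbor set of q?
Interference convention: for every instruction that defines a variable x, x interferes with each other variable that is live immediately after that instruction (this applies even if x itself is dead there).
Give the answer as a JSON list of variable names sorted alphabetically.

Block summaries:
  L0: {f} / ∅
  L1: {j} / {f}
  L2: {d} / {f}
  L3: {d,u} / ∅
  L4: {c,d} / {d}
  L5: {d} / {j,u}
  L6: {f} / ∅
  L7: {c} / {d,f}
  L8: {j} / {j}
  L9: {q,u} / {u}

Backward fixpoint:
  L0: in=∅ out={f}
  L1: in={f} out={f,j}
  L2: in={f} out={d}
  L3: in={f,j} out={f,j,u}
  L4: in={d} out=∅
  L5: in={f,j,u} out={d,f,j,u}
  L6: in=∅ out=∅
  L7: in={d,f,j,u} out={f,j,u}
  L8: in={f,j,u} out={f,u}
  L9: in={u} out=∅

Interference:
  c: {d,f,j,u}
  d: {c,f,j,u}
  f: {c,d,j,u}
  j: {c,d,f,u}
  q: {u}
  u: {c,d,f,j,q}

N(q) = ["u"]

Answer: ["u"]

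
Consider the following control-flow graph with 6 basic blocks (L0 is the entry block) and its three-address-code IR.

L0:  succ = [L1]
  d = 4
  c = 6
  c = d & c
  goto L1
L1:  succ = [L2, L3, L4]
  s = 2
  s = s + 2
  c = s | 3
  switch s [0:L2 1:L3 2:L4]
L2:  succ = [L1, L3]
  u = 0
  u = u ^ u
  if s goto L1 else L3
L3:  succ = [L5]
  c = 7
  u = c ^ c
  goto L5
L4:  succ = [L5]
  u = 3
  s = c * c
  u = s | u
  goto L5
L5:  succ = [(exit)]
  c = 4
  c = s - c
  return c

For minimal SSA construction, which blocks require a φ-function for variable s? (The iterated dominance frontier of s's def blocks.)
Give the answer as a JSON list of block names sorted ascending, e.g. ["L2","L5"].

idom tree: L1←L0 L2←L1 L3←L1 L4←L1 L5←L1
Join-block Dom:
  L1: preds {L0,L2}: {L0} ∩ {L0,L1,L2} = {L0}; idom=L0
  L3: preds {L1,L2}: {L0,L1} ∩ {L0,L1,L2} = {L0,L1}; idom=L1
  L5: preds {L3,L4}: {L0,L1,L3} ∩ {L0,L1,L4} = {L0,L1}; idom=L1

Frontier:
  L1←L0: walk · to L0
  L1←L2: walk L2→L1 to L0
  L3←L1: walk · to L1
  L3←L2: walk L2 to L1
  L5←L3: walk L3 to L1
  L5←L4: walk L4 to L1
  L0 → ∅
  L1 → {L1}
  L2 → {L1,L3}
  L3 → {L5}
  L4 → {L5}
  L5 → ∅

φ for s: defs {L1,L4}
  DF⁺ = {L1,L5}

Answer: ["L1", "L5"]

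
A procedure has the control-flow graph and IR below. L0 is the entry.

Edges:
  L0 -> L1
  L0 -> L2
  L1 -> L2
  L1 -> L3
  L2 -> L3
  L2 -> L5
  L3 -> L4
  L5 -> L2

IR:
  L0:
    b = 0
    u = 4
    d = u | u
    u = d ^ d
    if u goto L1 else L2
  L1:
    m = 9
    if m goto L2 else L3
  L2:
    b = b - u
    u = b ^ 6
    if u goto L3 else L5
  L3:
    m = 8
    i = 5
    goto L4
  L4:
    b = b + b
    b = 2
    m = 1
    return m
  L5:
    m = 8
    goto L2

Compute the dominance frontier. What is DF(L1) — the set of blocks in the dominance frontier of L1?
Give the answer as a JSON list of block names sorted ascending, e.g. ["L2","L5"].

Answer: ["L2", "L3"]

Working:
idom tree: L1←L0 L2←L0 L3←L0 L4←L3 L5←L2
Dom at joins:
  L2: preds {L0,L1,L5}: {L0} ∩ {L0,L1} ∩ {L0,L2,L5} = {L0}; idom=L0
  L3: preds {L1,L2}: {L0,L1} ∩ {L0,L2} = {L0}; idom=L0

DF walk-up:
  join L2 pred L0: · stop@L0
  join L2 pred L1: L1 stop@L0
  join L2 pred L5: L5→L2 stop@L0
  join L3 pred L1: L1 stop@L0
  join L3 pred L2: L2 stop@L0
  DF(L0)=∅
  DF(L1)={L2,L3}
  DF(L2)={L2,L3}
  DF(L3)=∅
  DF(L4)=∅
  DF(L5)={L2}

DF(L1) = ["L2", "L3"]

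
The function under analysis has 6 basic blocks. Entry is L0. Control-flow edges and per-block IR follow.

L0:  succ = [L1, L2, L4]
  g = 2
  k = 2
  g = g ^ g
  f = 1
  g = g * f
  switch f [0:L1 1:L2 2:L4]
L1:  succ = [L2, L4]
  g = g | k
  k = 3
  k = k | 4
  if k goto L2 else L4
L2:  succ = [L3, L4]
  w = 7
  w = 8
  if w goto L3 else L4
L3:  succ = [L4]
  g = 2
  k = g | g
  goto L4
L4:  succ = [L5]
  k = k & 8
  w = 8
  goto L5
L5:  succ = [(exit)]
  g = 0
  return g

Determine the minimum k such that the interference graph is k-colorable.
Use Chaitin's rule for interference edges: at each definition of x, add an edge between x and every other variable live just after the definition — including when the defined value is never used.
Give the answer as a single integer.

Answer: 3

Derivation:
def/use:
  L0: {f,g,k} / ∅
  L1: {g,k} / {g,k}
  L2: {w} / ∅
  L3: {g,k} / ∅
  L4: {k,w} / {k}
  L5: {g} / ∅

Backward fixpoint:
  live L0: ∅→{g,k}
  live L1: {g,k}→{k}
  live L2: {k}→{k}
  live L3: ∅→{k}
  live L4: {k}→∅
  live L5: ∅→∅

Interfere edges:
  f↔{g,k}
  g↔{f,k}
  k↔{f,g,w}
  w↔{k}

Colouring:
  clique {f,g,k} ⇒ need ≥ 3
  assign f→R1 g→R2 k→R0 w→R1 — no edge inside a register ⇒ χ ≤ 3
  χ = 3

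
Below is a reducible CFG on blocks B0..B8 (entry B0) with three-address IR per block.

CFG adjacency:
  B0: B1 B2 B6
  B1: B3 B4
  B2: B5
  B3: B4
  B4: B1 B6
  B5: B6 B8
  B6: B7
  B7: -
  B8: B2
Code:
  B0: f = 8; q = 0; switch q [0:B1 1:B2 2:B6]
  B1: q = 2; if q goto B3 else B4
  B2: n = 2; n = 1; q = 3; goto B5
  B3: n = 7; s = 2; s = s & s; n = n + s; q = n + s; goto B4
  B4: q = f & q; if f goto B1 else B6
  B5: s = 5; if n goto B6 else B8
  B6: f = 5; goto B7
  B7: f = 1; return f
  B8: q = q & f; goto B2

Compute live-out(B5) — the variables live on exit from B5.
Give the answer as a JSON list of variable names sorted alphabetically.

Per-block:
  B0: def={f,q} ue=∅
  B1: def={q} ue=∅
  B2: def={n,q} ue=∅
  B3: def={n,q,s} ue=∅
  B4: def={q} ue={f,q}
  B5: def={s} ue={n}
  B6: def={f} ue=∅
  B7: def={f} ue=∅
  B8: def={q} ue={f,q}

Backward fixpoint:
  B0 li=∅ lo={f}
  B1 li={f} lo={f,q}
  B2 li={f} lo={f,n,q}
  B3 li={f} lo={f,q}
  B4 li={f,q} lo={f}
  B5 li={f,n,q} lo={f,q}
  B6 li=∅ lo=∅
  B7 li=∅ lo=∅
  B8 li={f,q} lo={f}

live-out(B5) = ["f", "q"]

Answer: ["f", "q"]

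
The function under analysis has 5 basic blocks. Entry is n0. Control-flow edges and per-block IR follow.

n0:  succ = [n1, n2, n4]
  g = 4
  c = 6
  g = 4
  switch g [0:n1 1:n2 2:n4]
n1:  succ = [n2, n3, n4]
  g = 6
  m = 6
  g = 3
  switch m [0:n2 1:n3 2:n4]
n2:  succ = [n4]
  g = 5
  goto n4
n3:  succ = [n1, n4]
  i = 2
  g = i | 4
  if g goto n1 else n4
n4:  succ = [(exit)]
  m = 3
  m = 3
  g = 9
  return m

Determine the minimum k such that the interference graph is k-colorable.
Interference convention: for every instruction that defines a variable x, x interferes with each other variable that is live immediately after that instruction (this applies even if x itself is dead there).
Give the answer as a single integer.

Block summaries:
  n0: def={c,g} ue=∅
  n1: def={g,m} ue=∅
  n2: def={g} ue=∅
  n3: def={g,i} ue=∅
  n4: def={g,m} ue=∅

Backward fixpoint:
  n0 li=∅ lo=∅
  n1 li=∅ lo=∅
  n2 li=∅ lo=∅
  n3 li=∅ lo=∅
  n4 li=∅ lo=∅

Interfere edges:
  c: ∅
  g: {m}
  i: ∅
  m: {g}

Chromatic number:
  clique {g,m} ⇒ need ≥ 2
  assign c→c0 g→c0 i→c0 m→c1 — no edge inside a register ⇒ χ ≤ 2
  χ = 2

Answer: 2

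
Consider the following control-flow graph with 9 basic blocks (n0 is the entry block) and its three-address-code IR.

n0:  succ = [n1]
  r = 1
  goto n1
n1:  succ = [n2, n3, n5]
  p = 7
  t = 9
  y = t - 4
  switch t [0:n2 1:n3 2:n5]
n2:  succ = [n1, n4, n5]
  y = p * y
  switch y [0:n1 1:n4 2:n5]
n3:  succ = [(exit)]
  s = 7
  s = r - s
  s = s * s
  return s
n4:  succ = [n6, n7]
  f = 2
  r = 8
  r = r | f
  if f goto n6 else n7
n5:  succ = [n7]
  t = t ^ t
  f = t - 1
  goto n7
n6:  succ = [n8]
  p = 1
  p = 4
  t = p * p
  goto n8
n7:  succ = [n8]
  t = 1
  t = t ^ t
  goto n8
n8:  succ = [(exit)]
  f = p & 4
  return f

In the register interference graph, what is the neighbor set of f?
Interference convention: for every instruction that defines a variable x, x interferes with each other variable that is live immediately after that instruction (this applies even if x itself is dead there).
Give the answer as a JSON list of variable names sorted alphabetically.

Answer: ["p", "r"]

Derivation:
Block summaries:
  n0: def={r} ue=∅
  n1: def={p,t,y} ue=∅
  n2: def={y} ue={p,y}
  n3: def={s} ue={r}
  n4: def={f,r} ue=∅
  n5: def={f,t} ue={t}
  n6: def={p,t} ue=∅
  n7: def={t} ue=∅
  n8: def={f} ue={p}

Liveness:
  n0: in=∅ out={r}
  n1: in={r} out={p,r,t,y}
  n2: in={p,r,t,y} out={p,r,t}
  n3: in={r} out=∅
  n4: in={p} out={p}
  n5: in={p,t} out={p}
  n6: in=∅ out={p}
  n7: in={p} out={p}
  n8: in={p} out=∅

Conflict graph:
  f: {p,r}
  p: {f,r,t,y}
  r: {f,p,s,t,y}
  s: {r}
  t: {p,r,y}
  y: {p,r,t}

N(f) = ["p", "r"]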